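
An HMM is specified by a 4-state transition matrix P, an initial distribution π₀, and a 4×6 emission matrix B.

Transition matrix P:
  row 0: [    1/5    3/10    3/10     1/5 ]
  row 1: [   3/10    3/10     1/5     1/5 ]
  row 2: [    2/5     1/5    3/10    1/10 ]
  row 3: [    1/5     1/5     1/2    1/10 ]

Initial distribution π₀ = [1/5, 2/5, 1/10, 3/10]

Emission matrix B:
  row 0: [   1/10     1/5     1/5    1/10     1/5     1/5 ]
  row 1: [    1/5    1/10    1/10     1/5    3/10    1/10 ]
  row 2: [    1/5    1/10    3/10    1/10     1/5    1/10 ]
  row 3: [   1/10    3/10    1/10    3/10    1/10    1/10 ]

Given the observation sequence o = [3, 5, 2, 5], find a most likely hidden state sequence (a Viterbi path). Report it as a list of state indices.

t=0: δ = [2.000e-02, 8.000e-02, 1.000e-02, 9.000e-02]  (obs o_0=3)
t=1: δ = [4.800e-03, 2.400e-03, 4.500e-03, 1.600e-03]  ψ = [1, 1, 3, 1]  (obs o_1=5)
t=2: δ = [3.600e-04, 1.440e-04, 4.320e-04, 9.600e-05]  ψ = [2, 0, 0, 0]  (obs o_2=2)
t=3: δ = [3.456e-05, 1.080e-05, 1.296e-05, 7.200e-06]  ψ = [2, 0, 2, 0]  (obs o_3=5)
backtrack: best end state = 0; path = [1, 0, 2, 0]

path = [1, 0, 2, 0]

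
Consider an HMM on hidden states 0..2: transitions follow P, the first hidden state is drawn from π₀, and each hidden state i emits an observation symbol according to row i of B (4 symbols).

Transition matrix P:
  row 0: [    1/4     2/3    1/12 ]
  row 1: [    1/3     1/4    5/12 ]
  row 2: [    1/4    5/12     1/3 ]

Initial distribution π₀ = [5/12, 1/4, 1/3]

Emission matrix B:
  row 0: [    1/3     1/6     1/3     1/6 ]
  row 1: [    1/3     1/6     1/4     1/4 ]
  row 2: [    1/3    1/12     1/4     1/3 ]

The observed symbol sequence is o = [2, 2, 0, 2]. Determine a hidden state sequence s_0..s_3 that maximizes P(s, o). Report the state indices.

path = [0, 1, 0, 1]

t=0: δ = [1.389e-01, 6.250e-02, 8.333e-02]  (obs o_0=2)
t=1: δ = [1.157e-02, 2.315e-02, 6.944e-03]  ψ = [0, 0, 2]  (obs o_1=2)
t=2: δ = [2.572e-03, 2.572e-03, 3.215e-03]  ψ = [1, 0, 1]  (obs o_2=0)
t=3: δ = [2.858e-04, 4.287e-04, 2.679e-04]  ψ = [1, 0, 1]  (obs o_3=2)
backtrack: best end state = 1; path = [0, 1, 0, 1]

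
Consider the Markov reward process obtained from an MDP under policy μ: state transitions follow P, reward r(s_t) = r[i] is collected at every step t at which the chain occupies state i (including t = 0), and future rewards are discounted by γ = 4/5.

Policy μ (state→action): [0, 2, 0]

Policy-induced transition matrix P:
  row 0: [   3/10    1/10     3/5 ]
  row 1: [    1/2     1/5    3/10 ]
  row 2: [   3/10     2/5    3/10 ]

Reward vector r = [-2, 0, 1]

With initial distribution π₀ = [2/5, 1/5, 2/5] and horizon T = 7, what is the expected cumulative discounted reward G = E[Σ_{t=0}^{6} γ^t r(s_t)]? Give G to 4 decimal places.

t=0: π = [0.4000, 0.2000, 0.4000], E[r] = -0.4000, γ^t·E[r] = -0.400000, running G = -0.400000
t=1: π = [0.3400, 0.2400, 0.4200], E[r] = -0.2600, γ^t·E[r] = -0.208000, running G = -0.608000
t=2: π = [0.3480, 0.2500, 0.4020], E[r] = -0.2940, γ^t·E[r] = -0.188160, running G = -0.796160
t=3: π = [0.3500, 0.2456, 0.4044], E[r] = -0.2956, γ^t·E[r] = -0.151347, running G = -0.947507
t=4: π = [0.3491, 0.2459, 0.4050], E[r] = -0.2932, γ^t·E[r] = -0.120111, running G = -1.067618
t=5: π = [0.3492, 0.2461, 0.4047], E[r] = -0.2936, γ^t·E[r] = -0.096212, running G = -1.163830
t=6: π = [0.3492, 0.2460, 0.4048], E[r] = -0.2937, γ^t·E[r] = -0.076987, running G = -1.240817

G = -1.2408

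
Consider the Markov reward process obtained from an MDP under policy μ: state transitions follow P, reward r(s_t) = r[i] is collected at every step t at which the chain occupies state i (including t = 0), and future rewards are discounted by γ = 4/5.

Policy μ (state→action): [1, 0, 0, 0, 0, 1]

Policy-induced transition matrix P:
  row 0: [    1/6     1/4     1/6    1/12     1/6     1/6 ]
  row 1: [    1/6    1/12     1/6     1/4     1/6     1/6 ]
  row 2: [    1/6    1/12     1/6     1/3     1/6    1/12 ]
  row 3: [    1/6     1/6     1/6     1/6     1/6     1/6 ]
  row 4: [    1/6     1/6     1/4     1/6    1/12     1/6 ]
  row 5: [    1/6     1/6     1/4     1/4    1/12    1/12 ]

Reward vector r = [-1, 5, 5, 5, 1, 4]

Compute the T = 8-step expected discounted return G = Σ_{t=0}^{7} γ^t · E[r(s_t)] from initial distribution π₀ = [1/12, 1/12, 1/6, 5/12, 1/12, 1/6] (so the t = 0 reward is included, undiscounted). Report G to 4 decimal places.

G = 14.3866

t=0: π = [0.0833, 0.0833, 0.1667, 0.4167, 0.0833, 0.1667], E[r] = 4.0000, γ^t·E[r] = 4.000000, running G = 4.000000
t=1: π = [0.1667, 0.1528, 0.1875, 0.2083, 0.1458, 0.1389], E[r] = 3.2778, γ^t·E[r] = 2.622222, running G = 6.622222
t=2: π = [0.1667, 0.1522, 0.1904, 0.2083, 0.1429, 0.1395], E[r] = 3.2888, γ^t·E[r] = 2.104815, running G = 8.727037
t=3: π = [0.1667, 0.1520, 0.1902, 0.2088, 0.1431, 0.1392], E[r] = 3.2883, γ^t·E[r] = 1.683605, running G = 10.410642
t=4: π = [0.1667, 0.1520, 0.1902, 0.2087, 0.1431, 0.1392], E[r] = 3.2882, γ^t·E[r] = 1.346854, running G = 11.757496
t=5: π = [0.1667, 0.1520, 0.1902, 0.2087, 0.1431, 0.1392], E[r] = 3.2882, γ^t·E[r] = 1.077490, running G = 12.834986
t=6: π = [0.1667, 0.1520, 0.1902, 0.2087, 0.1431, 0.1392], E[r] = 3.2882, γ^t·E[r] = 0.861991, running G = 13.696977
t=7: π = [0.1667, 0.1520, 0.1902, 0.2087, 0.1431, 0.1392], E[r] = 3.2882, γ^t·E[r] = 0.689593, running G = 14.386570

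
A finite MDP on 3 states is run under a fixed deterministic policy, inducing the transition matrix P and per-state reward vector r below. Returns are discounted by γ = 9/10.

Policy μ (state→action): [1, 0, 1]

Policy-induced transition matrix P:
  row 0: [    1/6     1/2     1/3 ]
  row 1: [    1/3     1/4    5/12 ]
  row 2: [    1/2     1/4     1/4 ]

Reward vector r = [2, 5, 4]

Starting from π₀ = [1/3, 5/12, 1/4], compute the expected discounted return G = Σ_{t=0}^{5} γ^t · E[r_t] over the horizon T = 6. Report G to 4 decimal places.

t=0: π = [0.3333, 0.4167, 0.2500], E[r] = 3.7500, γ^t·E[r] = 3.750000, running G = 3.750000
t=1: π = [0.3194, 0.3333, 0.3472], E[r] = 3.6944, γ^t·E[r] = 3.325000, running G = 7.075000
t=2: π = [0.3380, 0.3299, 0.3322], E[r] = 3.6539, γ^t·E[r] = 2.959688, running G = 10.034688
t=3: π = [0.3324, 0.3345, 0.3331], E[r] = 3.6698, γ^t·E[r] = 2.675250, running G = 12.709938
t=4: π = [0.3335, 0.3331, 0.3334], E[r] = 3.6662, γ^t·E[r] = 2.405373, running G = 15.115311
t=5: π = [0.3333, 0.3334, 0.3333], E[r] = 3.6667, γ^t·E[r] = 2.165152, running G = 17.280463

G = 17.2805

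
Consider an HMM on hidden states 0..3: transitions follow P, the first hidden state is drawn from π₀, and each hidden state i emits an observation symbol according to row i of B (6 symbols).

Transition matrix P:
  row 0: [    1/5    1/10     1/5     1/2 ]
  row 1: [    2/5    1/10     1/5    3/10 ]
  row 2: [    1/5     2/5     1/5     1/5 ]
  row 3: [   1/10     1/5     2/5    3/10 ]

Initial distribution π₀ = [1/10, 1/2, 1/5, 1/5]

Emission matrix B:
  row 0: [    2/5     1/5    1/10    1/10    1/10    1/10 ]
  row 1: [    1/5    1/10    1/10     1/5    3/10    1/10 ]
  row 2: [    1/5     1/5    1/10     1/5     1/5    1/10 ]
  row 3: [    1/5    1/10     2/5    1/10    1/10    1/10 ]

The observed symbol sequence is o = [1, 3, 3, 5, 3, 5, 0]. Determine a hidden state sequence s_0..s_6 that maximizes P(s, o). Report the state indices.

path = [2, 1, 0, 3, 2, 1, 0]

t=0: δ = [2.000e-02, 5.000e-02, 4.000e-02, 2.000e-02]  (obs o_0=1)
t=1: δ = [2.000e-03, 3.200e-03, 2.000e-03, 1.500e-03]  ψ = [1, 2, 1, 1]  (obs o_1=3)
t=2: δ = [1.280e-04, 1.600e-04, 1.280e-04, 1.000e-04]  ψ = [1, 2, 1, 0]  (obs o_2=3)
t=3: δ = [6.400e-06, 5.120e-06, 4.000e-06, 6.400e-06]  ψ = [1, 2, 3, 0]  (obs o_3=5)
t=4: δ = [2.048e-07, 3.200e-07, 5.120e-07, 3.200e-07]  ψ = [1, 2, 3, 0]  (obs o_4=3)
t=5: δ = [1.280e-08, 2.048e-08, 1.280e-08, 1.024e-08]  ψ = [1, 2, 3, 0]  (obs o_5=5)
t=6: δ = [3.277e-09, 1.024e-09, 8.192e-10, 1.280e-09]  ψ = [1, 2, 1, 0]  (obs o_6=0)
backtrack: best end state = 0; path = [2, 1, 0, 3, 2, 1, 0]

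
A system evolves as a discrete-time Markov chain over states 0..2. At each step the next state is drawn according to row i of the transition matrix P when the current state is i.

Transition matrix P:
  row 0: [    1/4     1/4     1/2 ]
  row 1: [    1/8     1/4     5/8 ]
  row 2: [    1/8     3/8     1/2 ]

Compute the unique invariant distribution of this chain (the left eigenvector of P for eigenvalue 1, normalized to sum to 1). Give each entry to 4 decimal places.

Balance equations π_j = Σ_i π_i·P[i][j]:
  π_0 = 1/4·π_0 + 1/8·π_1 + 1/8·π_2
  π_1 = 1/4·π_0 + 1/4·π_1 + 3/8·π_2
  normalize: π_0 + π_1 + π_2 = 1
Solving the linear system gives exactly π = [1/7, 20/63, 34/63].

π = [0.1429, 0.3175, 0.5397]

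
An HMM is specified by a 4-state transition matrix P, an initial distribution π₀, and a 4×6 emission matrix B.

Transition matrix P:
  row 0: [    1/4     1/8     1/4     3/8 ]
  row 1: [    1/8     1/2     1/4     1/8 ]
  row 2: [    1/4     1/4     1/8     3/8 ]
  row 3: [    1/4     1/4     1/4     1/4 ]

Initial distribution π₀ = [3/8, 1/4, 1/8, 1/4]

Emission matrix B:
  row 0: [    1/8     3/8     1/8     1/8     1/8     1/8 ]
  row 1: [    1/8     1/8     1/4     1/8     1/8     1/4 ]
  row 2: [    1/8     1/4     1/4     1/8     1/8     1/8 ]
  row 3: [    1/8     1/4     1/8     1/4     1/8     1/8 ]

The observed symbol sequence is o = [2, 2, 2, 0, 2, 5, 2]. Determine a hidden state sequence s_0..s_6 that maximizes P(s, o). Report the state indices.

path = [1, 1, 1, 1, 1, 1, 1]

t=0: δ = [4.688e-02, 6.250e-02, 3.125e-02, 3.125e-02]  (obs o_0=2)
t=1: δ = [1.465e-03, 7.812e-03, 3.906e-03, 2.197e-03]  ψ = [0, 1, 1, 0]  (obs o_1=2)
t=2: δ = [1.221e-04, 9.766e-04, 4.883e-04, 1.831e-04]  ψ = [1, 1, 1, 2]  (obs o_2=2)
t=3: δ = [1.526e-05, 6.104e-05, 3.052e-05, 2.289e-05]  ψ = [1, 1, 1, 2]  (obs o_3=0)
t=4: δ = [9.537e-07, 7.629e-06, 3.815e-06, 1.431e-06]  ψ = [1, 1, 1, 2]  (obs o_4=2)
t=5: δ = [1.192e-07, 9.537e-07, 2.384e-07, 1.788e-07]  ψ = [1, 1, 1, 2]  (obs o_5=5)
t=6: δ = [1.490e-08, 1.192e-07, 5.960e-08, 1.490e-08]  ψ = [1, 1, 1, 1]  (obs o_6=2)
backtrack: best end state = 1; path = [1, 1, 1, 1, 1, 1, 1]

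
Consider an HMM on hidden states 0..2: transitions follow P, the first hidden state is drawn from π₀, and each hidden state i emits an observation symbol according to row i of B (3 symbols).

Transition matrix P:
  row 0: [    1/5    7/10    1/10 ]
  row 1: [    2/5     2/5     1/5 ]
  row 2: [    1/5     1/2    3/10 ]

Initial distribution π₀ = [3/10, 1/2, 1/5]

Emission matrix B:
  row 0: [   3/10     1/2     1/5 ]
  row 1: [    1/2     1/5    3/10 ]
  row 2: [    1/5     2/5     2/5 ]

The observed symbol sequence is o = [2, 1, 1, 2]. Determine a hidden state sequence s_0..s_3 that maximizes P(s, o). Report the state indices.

t=0: δ = [6.000e-02, 1.500e-01, 8.000e-02]  (obs o_0=2)
t=1: δ = [3.000e-02, 1.200e-02, 1.200e-02]  ψ = [1, 1, 1]  (obs o_1=1)
t=2: δ = [3.000e-03, 4.200e-03, 1.440e-03]  ψ = [0, 0, 2]  (obs o_2=1)
t=3: δ = [3.360e-04, 6.300e-04, 3.360e-04]  ψ = [1, 0, 1]  (obs o_3=2)
backtrack: best end state = 1; path = [1, 0, 0, 1]

path = [1, 0, 0, 1]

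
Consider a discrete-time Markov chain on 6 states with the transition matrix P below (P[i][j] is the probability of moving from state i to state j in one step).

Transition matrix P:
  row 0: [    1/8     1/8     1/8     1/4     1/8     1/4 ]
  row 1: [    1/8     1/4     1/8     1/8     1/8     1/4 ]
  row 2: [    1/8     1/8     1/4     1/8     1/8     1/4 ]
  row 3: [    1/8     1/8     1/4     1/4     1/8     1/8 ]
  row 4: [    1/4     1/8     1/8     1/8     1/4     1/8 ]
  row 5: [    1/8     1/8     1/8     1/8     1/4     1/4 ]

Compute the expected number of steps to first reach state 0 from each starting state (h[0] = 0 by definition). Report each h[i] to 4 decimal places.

h = [0.0000, 6.8205, 6.8205, 6.8376, 5.8632, 6.7009]

First-step conditioning: h[0] = 0; for i ≠ 0, h[i] = 1 + Σ_k P[i][k]·h[k].
  h[1] = 1 + 1/4·h[1] + 1/8·h[2] + 1/8·h[3] + 1/8·h[4] + 1/4·h[5]
  h[2] = 1 + 1/8·h[1] + 1/4·h[2] + 1/8·h[3] + 1/8·h[4] + 1/4·h[5]
  h[3] = 1 + 1/8·h[1] + 1/4·h[2] + 1/4·h[3] + 1/8·h[4] + 1/8·h[5]
  h[4] = 1 + 1/8·h[1] + 1/8·h[2] + 1/8·h[3] + 1/4·h[4] + 1/8·h[5]
  h[5] = 1 + 1/8·h[1] + 1/8·h[2] + 1/8·h[3] + 1/4·h[4] + 1/4·h[5]
Solving the 5×5 linear system over states ≠ 0 gives exactly h = [0, 266/39, 266/39, 800/117, 686/117, 784/117] (h[0] = 0 is the target).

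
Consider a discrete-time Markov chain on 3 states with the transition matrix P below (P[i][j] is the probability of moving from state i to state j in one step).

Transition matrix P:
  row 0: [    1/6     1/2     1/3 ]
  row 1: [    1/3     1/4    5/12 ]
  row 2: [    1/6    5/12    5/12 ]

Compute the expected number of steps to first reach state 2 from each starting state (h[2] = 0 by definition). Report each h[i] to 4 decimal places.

h = [2.7273, 2.5455, 0.0000]

First-step conditioning: h[2] = 0; for i ≠ 2, h[i] = 1 + Σ_k P[i][k]·h[k].
  h[0] = 1 + 1/6·h[0] + 1/2·h[1]
  h[1] = 1 + 1/3·h[0] + 1/4·h[1]
Solving the 2×2 linear system over states ≠ 2 gives exactly h = [30/11, 28/11, 0] (h[2] = 0 is the target).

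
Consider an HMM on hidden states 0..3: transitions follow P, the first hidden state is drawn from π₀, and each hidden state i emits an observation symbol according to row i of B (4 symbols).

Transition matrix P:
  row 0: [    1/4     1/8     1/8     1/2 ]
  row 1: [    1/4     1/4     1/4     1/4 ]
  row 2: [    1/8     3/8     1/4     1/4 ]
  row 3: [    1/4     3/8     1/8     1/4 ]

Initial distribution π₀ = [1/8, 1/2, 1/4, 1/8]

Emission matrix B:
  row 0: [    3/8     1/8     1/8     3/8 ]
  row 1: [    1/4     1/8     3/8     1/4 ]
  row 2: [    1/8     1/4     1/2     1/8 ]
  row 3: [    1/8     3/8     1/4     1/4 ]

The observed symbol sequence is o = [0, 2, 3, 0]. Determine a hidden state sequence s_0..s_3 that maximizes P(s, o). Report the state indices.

t=0: δ = [4.688e-02, 1.250e-01, 3.125e-02, 1.562e-02]  (obs o_0=0)
t=1: δ = [3.906e-03, 1.172e-02, 1.562e-02, 7.812e-03]  ψ = [1, 1, 1, 1]  (obs o_1=2)
t=2: δ = [1.099e-03, 1.465e-03, 4.883e-04, 9.766e-04]  ψ = [1, 2, 2, 2]  (obs o_2=3)
t=3: δ = [1.373e-04, 9.155e-05, 4.578e-05, 6.866e-05]  ψ = [1, 1, 1, 0]  (obs o_3=0)
backtrack: best end state = 0; path = [1, 2, 1, 0]

path = [1, 2, 1, 0]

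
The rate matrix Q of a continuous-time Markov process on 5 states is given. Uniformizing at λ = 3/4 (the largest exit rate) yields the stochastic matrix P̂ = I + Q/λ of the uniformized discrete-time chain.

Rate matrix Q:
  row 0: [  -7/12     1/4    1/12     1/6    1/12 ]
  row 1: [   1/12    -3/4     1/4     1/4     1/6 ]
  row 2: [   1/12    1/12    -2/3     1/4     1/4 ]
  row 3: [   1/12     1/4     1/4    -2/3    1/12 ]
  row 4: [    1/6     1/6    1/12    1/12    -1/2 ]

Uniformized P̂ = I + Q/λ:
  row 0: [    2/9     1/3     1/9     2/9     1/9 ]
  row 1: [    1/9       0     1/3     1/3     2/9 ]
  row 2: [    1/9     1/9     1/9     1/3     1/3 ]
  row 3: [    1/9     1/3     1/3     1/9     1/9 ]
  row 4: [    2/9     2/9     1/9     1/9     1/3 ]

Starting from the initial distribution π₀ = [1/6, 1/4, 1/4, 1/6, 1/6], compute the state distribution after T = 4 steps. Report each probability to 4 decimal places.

t=0: π = [0.1667, 0.2500, 0.2500, 0.1667, 0.1667]
t=1: π = [0.1481, 0.1759, 0.2037, 0.2407, 0.2315]
t=2: π = [0.1533, 0.2037, 0.2037, 0.2119, 0.2274]
t=3: π = [0.1534, 0.1949, 0.2035, 0.2187, 0.2295]
t=4: π = [0.1537, 0.1976, 0.2030, 0.2167, 0.2290]

π = [0.1537, 0.1976, 0.2030, 0.2167, 0.2290]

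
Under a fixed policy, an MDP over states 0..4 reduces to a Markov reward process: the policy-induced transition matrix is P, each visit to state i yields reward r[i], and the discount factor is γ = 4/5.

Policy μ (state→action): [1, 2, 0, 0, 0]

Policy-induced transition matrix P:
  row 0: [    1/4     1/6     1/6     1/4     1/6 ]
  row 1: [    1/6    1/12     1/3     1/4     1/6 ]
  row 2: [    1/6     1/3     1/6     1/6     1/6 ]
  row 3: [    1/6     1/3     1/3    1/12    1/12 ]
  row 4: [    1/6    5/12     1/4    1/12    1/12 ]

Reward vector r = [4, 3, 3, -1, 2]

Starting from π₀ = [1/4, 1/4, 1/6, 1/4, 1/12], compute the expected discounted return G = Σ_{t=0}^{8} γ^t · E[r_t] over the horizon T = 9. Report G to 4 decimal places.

G = 9.9376

t=0: π = [0.2500, 0.2500, 0.1667, 0.2500, 0.0833], E[r] = 2.1667, γ^t·E[r] = 2.166667, running G = 2.166667
t=1: π = [0.1875, 0.2361, 0.2569, 0.1806, 0.1389], E[r] = 2.3264, γ^t·E[r] = 1.861111, running G = 4.027778
t=2: π = [0.1823, 0.2546, 0.2477, 0.1753, 0.1400], E[r] = 2.3409, γ^t·E[r] = 1.498148, running G = 5.525926
t=3: π = [0.1819, 0.2510, 0.2500, 0.1768, 0.1404], E[r] = 2.3343, γ^t·E[r] = 1.195160, running G = 6.721086
t=4: π = [0.1818, 0.2520, 0.2497, 0.1763, 0.1402], E[r] = 2.3364, γ^t·E[r] = 0.956978, running G = 7.678064
t=5: π = [0.1818, 0.2517, 0.2497, 0.1764, 0.1403], E[r] = 2.3358, γ^t·E[r] = 0.765387, running G = 8.443451
t=6: π = [0.1818, 0.2518, 0.2497, 0.1764, 0.1403], E[r] = 2.3359, γ^t·E[r] = 0.612353, running G = 9.055804
t=7: π = [0.1818, 0.2518, 0.2497, 0.1764, 0.1403], E[r] = 2.3359, γ^t·E[r] = 0.489873, running G = 9.545677
t=8: π = [0.1818, 0.2518, 0.2497, 0.1764, 0.1403], E[r] = 2.3359, γ^t·E[r] = 0.391900, running G = 9.937577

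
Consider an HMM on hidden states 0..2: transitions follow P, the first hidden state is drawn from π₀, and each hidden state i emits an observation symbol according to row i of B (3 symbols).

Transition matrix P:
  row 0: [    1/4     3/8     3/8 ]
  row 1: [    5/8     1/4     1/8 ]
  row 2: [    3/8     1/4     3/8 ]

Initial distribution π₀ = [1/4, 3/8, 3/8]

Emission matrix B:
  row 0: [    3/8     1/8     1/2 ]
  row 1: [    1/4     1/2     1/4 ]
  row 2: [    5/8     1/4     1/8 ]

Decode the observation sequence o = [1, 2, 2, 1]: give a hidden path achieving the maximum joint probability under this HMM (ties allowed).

t=0: δ = [3.125e-02, 1.875e-01, 9.375e-02]  (obs o_0=1)
t=1: δ = [5.859e-02, 1.172e-02, 4.395e-03]  ψ = [1, 1, 2]  (obs o_1=2)
t=2: δ = [7.324e-03, 5.493e-03, 2.747e-03]  ψ = [0, 0, 0]  (obs o_2=2)
t=3: δ = [4.292e-04, 1.373e-03, 6.866e-04]  ψ = [1, 0, 0]  (obs o_3=1)
backtrack: best end state = 1; path = [1, 0, 0, 1]

path = [1, 0, 0, 1]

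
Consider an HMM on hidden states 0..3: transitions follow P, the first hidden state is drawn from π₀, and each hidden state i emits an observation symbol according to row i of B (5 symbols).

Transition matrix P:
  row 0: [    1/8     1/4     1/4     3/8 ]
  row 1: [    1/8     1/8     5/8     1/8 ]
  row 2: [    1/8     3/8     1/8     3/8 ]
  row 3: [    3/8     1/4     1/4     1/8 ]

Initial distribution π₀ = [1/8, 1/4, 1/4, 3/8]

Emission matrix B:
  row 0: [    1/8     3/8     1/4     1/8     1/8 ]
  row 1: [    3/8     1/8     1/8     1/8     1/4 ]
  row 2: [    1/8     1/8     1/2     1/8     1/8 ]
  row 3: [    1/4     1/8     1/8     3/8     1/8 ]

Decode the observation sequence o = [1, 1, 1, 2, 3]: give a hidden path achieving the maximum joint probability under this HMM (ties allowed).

t=0: δ = [4.688e-02, 3.125e-02, 3.125e-02, 4.688e-02]  (obs o_0=1)
t=1: δ = [6.592e-03, 1.465e-03, 2.441e-03, 2.197e-03]  ψ = [3, 0, 1, 0]  (obs o_1=1)
t=2: δ = [3.090e-04, 2.060e-04, 2.060e-04, 3.090e-04]  ψ = [0, 0, 0, 0]  (obs o_2=1)
t=3: δ = [2.897e-05, 9.656e-06, 6.437e-05, 1.448e-05]  ψ = [3, 0, 1, 0]  (obs o_3=2)
t=4: δ = [1.006e-06, 3.017e-06, 1.006e-06, 9.052e-06]  ψ = [2, 2, 2, 2]  (obs o_4=3)
backtrack: best end state = 3; path = [3, 0, 1, 2, 3]

path = [3, 0, 1, 2, 3]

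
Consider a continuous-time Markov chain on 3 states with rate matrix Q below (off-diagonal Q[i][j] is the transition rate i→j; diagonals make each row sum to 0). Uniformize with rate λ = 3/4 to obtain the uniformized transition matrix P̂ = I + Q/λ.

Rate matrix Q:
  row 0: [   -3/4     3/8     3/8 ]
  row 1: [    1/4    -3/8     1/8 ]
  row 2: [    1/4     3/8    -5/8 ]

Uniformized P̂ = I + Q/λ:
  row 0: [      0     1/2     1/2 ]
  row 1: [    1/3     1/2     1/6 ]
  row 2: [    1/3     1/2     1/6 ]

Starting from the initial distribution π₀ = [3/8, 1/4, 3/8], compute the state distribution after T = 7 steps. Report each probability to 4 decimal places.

π = [0.2499, 0.5000, 0.2501]

t=0: π = [0.3750, 0.2500, 0.3750]
t=1: π = [0.2083, 0.5000, 0.2917]
t=2: π = [0.2639, 0.5000, 0.2361]
t=3: π = [0.2454, 0.5000, 0.2546]
t=4: π = [0.2515, 0.5000, 0.2485]
t=5: π = [0.2495, 0.5000, 0.2505]
t=6: π = [0.2502, 0.5000, 0.2498]
t=7: π = [0.2499, 0.5000, 0.2501]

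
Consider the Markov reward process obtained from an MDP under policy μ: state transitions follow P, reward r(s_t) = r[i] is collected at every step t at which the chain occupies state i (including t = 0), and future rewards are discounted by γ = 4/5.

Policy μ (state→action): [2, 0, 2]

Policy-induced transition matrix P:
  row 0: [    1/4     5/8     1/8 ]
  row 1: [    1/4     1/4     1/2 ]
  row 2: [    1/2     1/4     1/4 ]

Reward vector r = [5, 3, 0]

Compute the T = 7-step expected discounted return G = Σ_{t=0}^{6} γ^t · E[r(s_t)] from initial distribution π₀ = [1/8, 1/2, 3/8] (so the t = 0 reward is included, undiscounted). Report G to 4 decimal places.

t=0: π = [0.1250, 0.5000, 0.3750], E[r] = 2.1250, γ^t·E[r] = 2.125000, running G = 2.125000
t=1: π = [0.3438, 0.2969, 0.3594], E[r] = 2.6094, γ^t·E[r] = 2.087500, running G = 4.212500
t=2: π = [0.3398, 0.3789, 0.2813], E[r] = 2.8359, γ^t·E[r] = 1.815000, running G = 6.027500
t=3: π = [0.3203, 0.3774, 0.3022], E[r] = 2.7339, γ^t·E[r] = 1.399750, running G = 7.427250
t=4: π = [0.3256, 0.3701, 0.3043], E[r] = 2.7382, γ^t·E[r] = 1.121550, running G = 8.548800
t=5: π = [0.3261, 0.3721, 0.3018], E[r] = 2.7467, γ^t·E[r] = 0.900025, running G = 9.448825
t=6: π = [0.3255, 0.3723, 0.3023], E[r] = 2.7441, γ^t·E[r] = 0.719358, running G = 10.168183

G = 10.1682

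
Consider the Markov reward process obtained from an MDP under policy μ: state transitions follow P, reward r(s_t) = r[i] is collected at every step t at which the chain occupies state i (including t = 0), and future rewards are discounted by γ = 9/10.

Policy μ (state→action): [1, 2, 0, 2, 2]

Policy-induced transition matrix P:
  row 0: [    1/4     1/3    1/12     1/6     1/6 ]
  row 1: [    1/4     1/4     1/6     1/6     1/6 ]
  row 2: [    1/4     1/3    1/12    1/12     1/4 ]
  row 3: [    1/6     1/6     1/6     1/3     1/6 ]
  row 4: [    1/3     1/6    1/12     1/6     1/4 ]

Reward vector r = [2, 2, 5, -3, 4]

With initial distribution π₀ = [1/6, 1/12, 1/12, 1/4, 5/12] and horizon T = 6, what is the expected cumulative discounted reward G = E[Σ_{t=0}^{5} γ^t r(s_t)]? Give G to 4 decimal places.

t=0: π = [0.1667, 0.0833, 0.0833, 0.2500, 0.4167], E[r] = 1.8333, γ^t·E[r] = 1.833333, running G = 1.833333
t=1: π = [0.2639, 0.2153, 0.1111, 0.2014, 0.2083], E[r] = 1.7431, γ^t·E[r] = 1.568750, running G = 3.402083
t=2: π = [0.2506, 0.2471, 0.1181, 0.1910, 0.1933], E[r] = 1.7859, γ^t·E[r] = 1.446563, running G = 4.848646
t=3: π = [0.2502, 0.2487, 0.1198, 0.1887, 0.1926], E[r] = 1.8015, γ^t·E[r] = 1.313262, running G = 6.161908
t=4: π = [0.2503, 0.2491, 0.1198, 0.1881, 0.1927], E[r] = 1.8041, γ^t·E[r] = 1.183692, running G = 7.345599
t=5: π = [0.2504, 0.2491, 0.1198, 0.1880, 0.1927], E[r] = 1.8045, γ^t·E[r] = 1.065549, running G = 8.411148

G = 8.4111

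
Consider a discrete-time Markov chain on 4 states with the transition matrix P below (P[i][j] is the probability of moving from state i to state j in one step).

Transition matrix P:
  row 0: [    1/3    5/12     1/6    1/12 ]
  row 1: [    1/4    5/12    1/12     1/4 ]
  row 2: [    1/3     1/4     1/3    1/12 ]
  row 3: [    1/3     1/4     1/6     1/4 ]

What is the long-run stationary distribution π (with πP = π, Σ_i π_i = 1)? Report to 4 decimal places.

π = [0.3033, 0.3607, 0.1639, 0.1721]

Balance equations π_j = Σ_i π_i·P[i][j]:
  π_0 = 1/3·π_0 + 1/4·π_1 + 1/3·π_2 + 1/3·π_3
  π_1 = 5/12·π_0 + 5/12·π_1 + 1/4·π_2 + 1/4·π_3
  π_2 = 1/6·π_0 + 1/12·π_1 + 1/3·π_2 + 1/6·π_3
  normalize: π_0 + π_1 + π_2 + π_3 = 1
Solving the linear system gives exactly π = [37/122, 22/61, 10/61, 21/122].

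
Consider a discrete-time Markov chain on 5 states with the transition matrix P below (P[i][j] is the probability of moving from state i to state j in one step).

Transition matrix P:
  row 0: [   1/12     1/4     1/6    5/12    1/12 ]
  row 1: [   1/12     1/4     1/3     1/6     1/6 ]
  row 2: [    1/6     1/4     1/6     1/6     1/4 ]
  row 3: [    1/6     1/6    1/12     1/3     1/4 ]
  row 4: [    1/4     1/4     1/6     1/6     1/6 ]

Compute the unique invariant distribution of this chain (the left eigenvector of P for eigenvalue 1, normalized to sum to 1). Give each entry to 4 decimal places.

π = [0.1508, 0.2296, 0.1845, 0.2452, 0.1899]

Balance equations π_j = Σ_i π_i·P[i][j]:
  π_0 = 1/12·π_0 + 1/12·π_1 + 1/6·π_2 + 1/6·π_3 + 1/4·π_4
  π_1 = 1/4·π_0 + 1/4·π_1 + 1/4·π_2 + 1/6·π_3 + 1/4·π_4
  π_2 = 1/6·π_0 + 1/3·π_1 + 1/6·π_2 + 1/12·π_3 + 1/6·π_4
  π_3 = 5/12·π_0 + 1/6·π_1 + 1/6·π_2 + 1/3·π_3 + 1/6·π_4
  normalize: π_0 + π_1 + π_2 + π_3 + π_4 = 1
Solving the linear system gives exactly π = [1544/10239, 1567/6826, 1889/10239, 837/3413, 3889/20478].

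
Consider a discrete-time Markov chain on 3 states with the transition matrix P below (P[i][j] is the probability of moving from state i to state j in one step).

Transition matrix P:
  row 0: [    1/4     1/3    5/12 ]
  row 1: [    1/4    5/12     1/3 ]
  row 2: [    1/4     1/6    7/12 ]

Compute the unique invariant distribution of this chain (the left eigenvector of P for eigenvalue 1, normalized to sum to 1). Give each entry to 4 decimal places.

π = [0.2500, 0.2778, 0.4722]

Balance equations π_j = Σ_i π_i·P[i][j]:
  π_0 = 1/4·π_0 + 1/4·π_1 + 1/4·π_2
  π_1 = 1/3·π_0 + 5/12·π_1 + 1/6·π_2
  normalize: π_0 + π_1 + π_2 = 1
Solving the linear system gives exactly π = [1/4, 5/18, 17/36].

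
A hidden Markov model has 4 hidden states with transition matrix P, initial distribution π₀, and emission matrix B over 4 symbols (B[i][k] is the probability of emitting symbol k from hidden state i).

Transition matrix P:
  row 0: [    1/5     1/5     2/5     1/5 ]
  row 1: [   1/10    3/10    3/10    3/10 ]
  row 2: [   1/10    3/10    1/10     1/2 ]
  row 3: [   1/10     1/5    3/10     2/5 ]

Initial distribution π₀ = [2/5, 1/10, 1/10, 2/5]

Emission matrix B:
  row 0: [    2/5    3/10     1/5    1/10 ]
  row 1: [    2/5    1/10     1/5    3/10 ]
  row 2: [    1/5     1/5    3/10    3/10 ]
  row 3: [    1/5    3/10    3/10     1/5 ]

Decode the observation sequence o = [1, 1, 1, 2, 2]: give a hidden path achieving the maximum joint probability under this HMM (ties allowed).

path = [3, 3, 3, 3, 3]

t=0: δ = [1.200e-01, 1.000e-02, 2.000e-02, 1.200e-01]  (obs o_0=1)
t=1: δ = [7.200e-03, 2.400e-03, 9.600e-03, 1.440e-02]  ψ = [0, 0, 0, 3]  (obs o_1=1)
t=2: δ = [4.320e-04, 2.880e-04, 8.640e-04, 1.728e-03]  ψ = [0, 2, 3, 3]  (obs o_2=1)
t=3: δ = [3.456e-05, 6.912e-05, 1.555e-04, 2.074e-04]  ψ = [3, 3, 3, 3]  (obs o_3=2)
t=4: δ = [4.147e-06, 9.331e-06, 1.866e-05, 2.488e-05]  ψ = [3, 2, 3, 3]  (obs o_4=2)
backtrack: best end state = 3; path = [3, 3, 3, 3, 3]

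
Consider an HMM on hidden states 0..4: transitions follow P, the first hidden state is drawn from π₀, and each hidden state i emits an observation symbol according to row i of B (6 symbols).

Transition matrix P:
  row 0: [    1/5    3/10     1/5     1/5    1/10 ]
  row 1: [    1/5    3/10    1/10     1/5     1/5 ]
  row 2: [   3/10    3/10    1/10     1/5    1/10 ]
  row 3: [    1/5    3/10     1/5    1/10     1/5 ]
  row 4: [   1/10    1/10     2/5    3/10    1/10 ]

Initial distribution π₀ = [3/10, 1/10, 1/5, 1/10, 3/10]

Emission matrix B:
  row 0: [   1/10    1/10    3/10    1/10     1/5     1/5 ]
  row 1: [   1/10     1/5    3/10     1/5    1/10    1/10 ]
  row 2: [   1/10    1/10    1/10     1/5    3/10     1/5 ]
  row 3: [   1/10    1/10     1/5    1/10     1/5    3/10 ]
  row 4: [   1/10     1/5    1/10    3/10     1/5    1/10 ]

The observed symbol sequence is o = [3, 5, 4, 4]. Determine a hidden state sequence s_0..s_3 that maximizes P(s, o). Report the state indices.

t=0: δ = [3.000e-02, 2.000e-02, 4.000e-02, 1.000e-02, 9.000e-02]  (obs o_0=3)
t=1: δ = [2.400e-03, 1.200e-03, 7.200e-03, 8.100e-03, 9.000e-04]  ψ = [2, 2, 4, 4, 4]  (obs o_1=5)
t=2: δ = [4.320e-04, 2.430e-04, 4.860e-04, 2.880e-04, 3.240e-04]  ψ = [2, 3, 3, 2, 3]  (obs o_2=4)
t=3: δ = [2.916e-05, 1.458e-05, 3.888e-05, 1.944e-05, 1.152e-05]  ψ = [2, 2, 4, 2, 3]  (obs o_3=4)
backtrack: best end state = 2; path = [4, 3, 4, 2]

path = [4, 3, 4, 2]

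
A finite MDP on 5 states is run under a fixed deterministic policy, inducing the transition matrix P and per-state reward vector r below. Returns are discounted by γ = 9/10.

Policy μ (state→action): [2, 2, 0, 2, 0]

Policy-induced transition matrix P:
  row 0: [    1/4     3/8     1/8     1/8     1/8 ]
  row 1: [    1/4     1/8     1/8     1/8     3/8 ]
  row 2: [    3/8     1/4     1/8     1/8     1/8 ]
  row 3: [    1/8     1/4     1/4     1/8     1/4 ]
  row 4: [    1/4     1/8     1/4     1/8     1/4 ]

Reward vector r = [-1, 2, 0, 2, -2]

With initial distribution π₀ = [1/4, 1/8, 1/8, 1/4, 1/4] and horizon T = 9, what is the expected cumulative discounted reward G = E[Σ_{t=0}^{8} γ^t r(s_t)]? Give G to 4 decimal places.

t=0: π = [0.2500, 0.1250, 0.1250, 0.2500, 0.2500], E[r] = 0.0000, γ^t·E[r] = 0.000000, running G = 0.000000
t=1: π = [0.2344, 0.2344, 0.1875, 0.1250, 0.2188], E[r] = 0.0469, γ^t·E[r] = 0.042188, running G = 0.042188
t=2: π = [0.2578, 0.2227, 0.1680, 0.1250, 0.2266], E[r] = -0.0156, γ^t·E[r] = -0.012656, running G = 0.029531
t=3: π = [0.2554, 0.2261, 0.1689, 0.1250, 0.2246], E[r] = -0.0024, γ^t·E[r] = -0.001780, running G = 0.027751
t=4: π = [0.2555, 0.2256, 0.1687, 0.1250, 0.2252], E[r] = -0.0048, γ^t·E[r] = -0.003124, running G = 0.024628
t=5: π = [0.2555, 0.2256, 0.1688, 0.1250, 0.2252], E[r] = -0.0046, γ^t·E[r] = -0.002739, running G = 0.021889
t=6: π = [0.2555, 0.2256, 0.1688, 0.1250, 0.2252], E[r] = -0.0046, γ^t·E[r] = -0.002462, running G = 0.019427
t=7: π = [0.2555, 0.2256, 0.1688, 0.1250, 0.2252], E[r] = -0.0046, γ^t·E[r] = -0.002214, running G = 0.017213
t=8: π = [0.2555, 0.2256, 0.1688, 0.1250, 0.2252], E[r] = -0.0046, γ^t·E[r] = -0.001993, running G = 0.015220

G = 0.0152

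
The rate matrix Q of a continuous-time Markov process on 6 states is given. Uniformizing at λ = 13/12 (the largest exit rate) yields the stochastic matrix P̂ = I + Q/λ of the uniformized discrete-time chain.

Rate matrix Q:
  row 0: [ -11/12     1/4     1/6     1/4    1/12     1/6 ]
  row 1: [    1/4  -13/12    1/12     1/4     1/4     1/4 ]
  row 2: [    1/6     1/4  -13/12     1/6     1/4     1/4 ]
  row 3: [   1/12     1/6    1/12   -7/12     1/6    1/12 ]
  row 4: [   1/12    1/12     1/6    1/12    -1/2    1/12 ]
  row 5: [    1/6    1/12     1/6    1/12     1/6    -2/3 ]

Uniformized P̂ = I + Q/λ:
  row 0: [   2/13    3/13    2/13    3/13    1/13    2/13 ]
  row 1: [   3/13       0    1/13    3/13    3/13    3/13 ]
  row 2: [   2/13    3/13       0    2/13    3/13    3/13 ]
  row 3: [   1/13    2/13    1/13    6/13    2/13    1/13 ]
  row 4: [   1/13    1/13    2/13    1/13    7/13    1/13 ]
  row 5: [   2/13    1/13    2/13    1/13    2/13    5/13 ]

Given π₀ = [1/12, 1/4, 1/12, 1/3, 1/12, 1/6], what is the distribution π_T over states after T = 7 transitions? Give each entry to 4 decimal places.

π = [0.1274, 0.1200, 0.1119, 0.2011, 0.2628, 0.1768]

t=0: π = [0.0833, 0.2500, 0.0833, 0.3333, 0.0833, 0.1667]
t=1: π = [0.1410, 0.1090, 0.0962, 0.2628, 0.2051, 0.1859]
t=2: π = [0.1262, 0.1252, 0.1105, 0.2239, 0.2377, 0.1765]
t=3: π = [0.1280, 0.1209, 0.1100, 0.2102, 0.2537, 0.1772]
t=4: π = [0.1275, 0.1204, 0.1115, 0.2045, 0.2593, 0.1768]
t=5: π = [0.1274, 0.1202, 0.1117, 0.2023, 0.2616, 0.1768]
t=6: π = [0.1274, 0.1200, 0.1119, 0.2014, 0.2625, 0.1768]
t=7: π = [0.1274, 0.1200, 0.1119, 0.2011, 0.2628, 0.1768]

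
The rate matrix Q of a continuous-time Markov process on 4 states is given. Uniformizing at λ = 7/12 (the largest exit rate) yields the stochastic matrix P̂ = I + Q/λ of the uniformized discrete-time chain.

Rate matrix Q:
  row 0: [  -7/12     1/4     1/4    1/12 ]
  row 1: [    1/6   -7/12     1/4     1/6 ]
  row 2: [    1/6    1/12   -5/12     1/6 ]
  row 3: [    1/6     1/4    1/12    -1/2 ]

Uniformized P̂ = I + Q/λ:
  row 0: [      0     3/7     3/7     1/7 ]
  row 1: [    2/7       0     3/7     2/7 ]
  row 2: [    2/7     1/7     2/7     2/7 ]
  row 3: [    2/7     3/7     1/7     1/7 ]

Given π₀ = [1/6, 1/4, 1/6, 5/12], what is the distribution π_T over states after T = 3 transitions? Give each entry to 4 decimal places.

t=0: π = [0.1667, 0.2500, 0.1667, 0.4167]
t=1: π = [0.2381, 0.2738, 0.2857, 0.2024]
t=2: π = [0.2177, 0.2296, 0.3299, 0.2228]
t=3: π = [0.2235, 0.2359, 0.3178, 0.2228]

π = [0.2235, 0.2359, 0.3178, 0.2228]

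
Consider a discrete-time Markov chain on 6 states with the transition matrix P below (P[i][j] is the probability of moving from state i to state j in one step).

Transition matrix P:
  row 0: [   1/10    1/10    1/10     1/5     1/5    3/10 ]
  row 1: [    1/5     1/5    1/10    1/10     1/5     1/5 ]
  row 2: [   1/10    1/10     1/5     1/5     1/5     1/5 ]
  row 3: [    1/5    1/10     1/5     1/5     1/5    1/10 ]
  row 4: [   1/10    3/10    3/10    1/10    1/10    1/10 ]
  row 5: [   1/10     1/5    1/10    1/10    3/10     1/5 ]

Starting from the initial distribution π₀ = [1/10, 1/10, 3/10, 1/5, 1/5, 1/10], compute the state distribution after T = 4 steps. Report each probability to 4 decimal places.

t=0: π = [0.1000, 0.1000, 0.3000, 0.2000, 0.2000, 0.1000]
t=1: π = [0.1300, 0.1600, 0.1900, 0.1600, 0.1900, 0.1700]
t=2: π = [0.1320, 0.1710, 0.1730, 0.1480, 0.1980, 0.1780]
t=3: π = [0.1319, 0.1745, 0.1717, 0.1453, 0.1980, 0.1786]
t=4: π = [0.1320, 0.1749, 0.1713, 0.1449, 0.1981, 0.1789]

π = [0.1320, 0.1749, 0.1713, 0.1449, 0.1981, 0.1789]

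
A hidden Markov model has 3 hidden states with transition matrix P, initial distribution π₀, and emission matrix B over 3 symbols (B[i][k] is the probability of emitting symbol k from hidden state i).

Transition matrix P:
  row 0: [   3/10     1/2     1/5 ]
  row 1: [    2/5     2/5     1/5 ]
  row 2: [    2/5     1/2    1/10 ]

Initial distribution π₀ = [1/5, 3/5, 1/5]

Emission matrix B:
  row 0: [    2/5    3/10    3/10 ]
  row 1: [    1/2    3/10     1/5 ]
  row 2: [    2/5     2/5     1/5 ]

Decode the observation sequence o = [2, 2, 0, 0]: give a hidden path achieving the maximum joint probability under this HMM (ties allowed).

path = [1, 0, 1, 1]

t=0: δ = [6.000e-02, 1.200e-01, 4.000e-02]  (obs o_0=2)
t=1: δ = [1.440e-02, 9.600e-03, 4.800e-03]  ψ = [1, 1, 1]  (obs o_1=2)
t=2: δ = [1.728e-03, 3.600e-03, 1.152e-03]  ψ = [0, 0, 0]  (obs o_2=0)
t=3: δ = [5.760e-04, 7.200e-04, 2.880e-04]  ψ = [1, 1, 1]  (obs o_3=0)
backtrack: best end state = 1; path = [1, 0, 1, 1]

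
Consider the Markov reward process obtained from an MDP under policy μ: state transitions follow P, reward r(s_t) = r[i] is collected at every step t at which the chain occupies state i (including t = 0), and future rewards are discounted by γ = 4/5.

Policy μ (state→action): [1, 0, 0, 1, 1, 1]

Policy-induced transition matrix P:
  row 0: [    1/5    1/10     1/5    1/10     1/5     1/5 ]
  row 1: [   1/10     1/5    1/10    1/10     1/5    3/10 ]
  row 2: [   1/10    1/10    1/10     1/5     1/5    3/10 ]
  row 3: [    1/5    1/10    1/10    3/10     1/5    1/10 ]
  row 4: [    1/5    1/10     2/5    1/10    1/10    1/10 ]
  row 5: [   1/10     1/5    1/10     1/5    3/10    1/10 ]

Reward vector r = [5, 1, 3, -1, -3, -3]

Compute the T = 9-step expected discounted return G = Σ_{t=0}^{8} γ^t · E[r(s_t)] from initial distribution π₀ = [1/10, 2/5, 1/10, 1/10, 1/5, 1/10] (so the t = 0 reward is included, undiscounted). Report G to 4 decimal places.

G = 0.4982

t=0: π = [0.1000, 0.4000, 0.1000, 0.1000, 0.2000, 0.1000], E[r] = 0.2000, γ^t·E[r] = 0.200000, running G = 0.200000
t=1: π = [0.1400, 0.1500, 0.1700, 0.1400, 0.1900, 0.2100], E[r] = 0.0200, γ^t·E[r] = 0.016000, running G = 0.216000
t=2: π = [0.1470, 0.1360, 0.1710, 0.1660, 0.2020, 0.1780], E[r] = 0.0780, γ^t·E[r] = 0.049920, running G = 0.265920
t=3: π = [0.1515, 0.1314, 0.1753, 0.1681, 0.1976, 0.1761], E[r] = 0.1256, γ^t·E[r] = 0.064307, running G = 0.330227
t=4: π = [0.1517, 0.1308, 0.1744, 0.1688, 0.1979, 0.1765], E[r] = 0.1209, γ^t·E[r] = 0.049504, running G = 0.379731
t=5: π = [0.1518, 0.1307, 0.1745, 0.1688, 0.1979, 0.1762], E[r] = 0.1224, γ^t·E[r] = 0.040111, running G = 0.419843
t=6: π = [0.1519, 0.1307, 0.1745, 0.1688, 0.1978, 0.1762], E[r] = 0.1225, γ^t·E[r] = 0.032124, running G = 0.451967
t=7: π = [0.1519, 0.1307, 0.1745, 0.1688, 0.1978, 0.1762], E[r] = 0.1225, γ^t·E[r] = 0.025690, running G = 0.477658
t=8: π = [0.1519, 0.1307, 0.1745, 0.1688, 0.1978, 0.1762], E[r] = 0.1225, γ^t·E[r] = 0.020555, running G = 0.498213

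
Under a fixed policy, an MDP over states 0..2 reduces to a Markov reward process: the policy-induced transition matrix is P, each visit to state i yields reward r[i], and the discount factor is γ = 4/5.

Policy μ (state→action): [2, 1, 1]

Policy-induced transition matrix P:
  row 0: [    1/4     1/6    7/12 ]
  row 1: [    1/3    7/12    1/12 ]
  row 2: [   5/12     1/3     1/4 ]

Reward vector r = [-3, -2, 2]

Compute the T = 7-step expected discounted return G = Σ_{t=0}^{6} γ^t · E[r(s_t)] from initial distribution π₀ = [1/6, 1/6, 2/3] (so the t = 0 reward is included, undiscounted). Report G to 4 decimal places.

t=0: π = [0.1667, 0.1667, 0.6667], E[r] = 0.5000, γ^t·E[r] = 0.500000, running G = 0.500000
t=1: π = [0.3750, 0.3472, 0.2778], E[r] = -1.2639, γ^t·E[r] = -1.011111, running G = -0.511111
t=2: π = [0.3252, 0.3576, 0.3171], E[r] = -1.0567, γ^t·E[r] = -0.676296, running G = -1.187407
t=3: π = [0.3327, 0.3685, 0.2988], E[r] = -1.1374, γ^t·E[r] = -0.582370, running G = -1.769778
t=4: π = [0.3305, 0.3700, 0.2995], E[r] = -1.1327, γ^t·E[r] = -0.463937, running G = -2.233715
t=5: π = [0.3307, 0.3708, 0.2985], E[r] = -1.1367, γ^t·E[r] = -0.372489, running G = -2.606204
t=6: π = [0.3306, 0.3709, 0.2985], E[r] = -1.1368, γ^t·E[r] = -0.298011, running G = -2.904215

G = -2.9042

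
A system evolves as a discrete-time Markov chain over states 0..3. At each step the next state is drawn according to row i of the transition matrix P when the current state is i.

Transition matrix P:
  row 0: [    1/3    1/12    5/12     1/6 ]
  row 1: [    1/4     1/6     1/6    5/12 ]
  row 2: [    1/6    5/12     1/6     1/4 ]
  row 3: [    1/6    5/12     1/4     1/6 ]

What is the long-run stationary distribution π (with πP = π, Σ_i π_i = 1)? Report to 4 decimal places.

Balance equations π_j = Σ_i π_i·P[i][j]:
  π_0 = 1/3·π_0 + 1/4·π_1 + 1/6·π_2 + 1/6·π_3
  π_1 = 1/12·π_0 + 1/6·π_1 + 5/12·π_2 + 5/12·π_3
  π_2 = 5/12·π_0 + 1/6·π_1 + 1/6·π_2 + 1/4·π_3
  normalize: π_0 + π_1 + π_2 + π_3 = 1
Solving the linear system gives exactly π = [5/22, 3/11, 35/143, 73/286].

π = [0.2273, 0.2727, 0.2448, 0.2552]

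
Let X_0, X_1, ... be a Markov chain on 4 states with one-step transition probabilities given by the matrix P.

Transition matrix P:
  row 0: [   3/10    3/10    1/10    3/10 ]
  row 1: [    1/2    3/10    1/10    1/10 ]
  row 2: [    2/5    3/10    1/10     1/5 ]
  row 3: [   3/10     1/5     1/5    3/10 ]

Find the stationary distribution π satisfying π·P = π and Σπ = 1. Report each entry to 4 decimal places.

π = [0.3677, 0.2768, 0.1232, 0.2323]

Balance equations π_j = Σ_i π_i·P[i][j]:
  π_0 = 3/10·π_0 + 1/2·π_1 + 2/5·π_2 + 3/10·π_3
  π_1 = 3/10·π_0 + 3/10·π_1 + 3/10·π_2 + 1/5·π_3
  π_2 = 1/10·π_0 + 1/10·π_1 + 1/10·π_2 + 1/5·π_3
  normalize: π_0 + π_1 + π_2 + π_3 = 1
Solving the linear system gives exactly π = [182/495, 137/495, 61/495, 23/99].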